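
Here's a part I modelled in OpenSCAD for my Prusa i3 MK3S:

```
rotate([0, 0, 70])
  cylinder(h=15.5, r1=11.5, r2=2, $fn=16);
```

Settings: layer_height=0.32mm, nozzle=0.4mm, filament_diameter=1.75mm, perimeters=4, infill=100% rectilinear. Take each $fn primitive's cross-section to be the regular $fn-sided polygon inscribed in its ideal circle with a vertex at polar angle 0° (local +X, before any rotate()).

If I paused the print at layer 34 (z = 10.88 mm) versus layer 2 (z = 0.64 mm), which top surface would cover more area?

layer 2 (z = 0.64 mm)

Layer 34 (z = 10.88): the cone: at t=0.702 of its height the radius interpolates to r₁+(r₂−r₁)t = 4.832, giving a regular 16-gon of that circumradius (area = (16/2)·4.832²·sin(360°/16) = 71.47 mm²); (whole slice rotated 70° about Z — lengths, areas and connectivity unchanged). So its area = 71.47 mm². Layer 2 (z = 0.64): the cone (r1=11.5→r2=2) has section circumradius 11.108 here — a regular 16-gon (area = (16/2)·11.108²·sin(360°/16) = 377.73 mm²); (rotated 70° about Z; rotation is an isometry so areas/perimeters/island counts are preserved). So its area = 377.73 mm². Layer 2 is larger (377.73 vs 71.47 mm²).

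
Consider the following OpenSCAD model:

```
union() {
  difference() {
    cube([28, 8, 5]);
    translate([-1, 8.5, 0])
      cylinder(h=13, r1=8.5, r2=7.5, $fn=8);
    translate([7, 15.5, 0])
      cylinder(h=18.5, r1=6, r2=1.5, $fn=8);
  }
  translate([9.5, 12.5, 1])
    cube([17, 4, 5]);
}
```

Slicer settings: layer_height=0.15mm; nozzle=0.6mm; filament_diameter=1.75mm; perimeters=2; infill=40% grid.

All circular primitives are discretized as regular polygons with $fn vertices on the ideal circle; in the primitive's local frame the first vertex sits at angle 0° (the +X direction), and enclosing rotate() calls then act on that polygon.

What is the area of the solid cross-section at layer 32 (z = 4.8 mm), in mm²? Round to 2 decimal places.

At z = 4.8 mm: the cube is present — its section is the full 28×8 rectangle (area 224.00 mm²); the cone at (-1, 8.5) (r1=8.5→r2=7.5) has section circumradius 8.131 here — a regular 8-gon (area = (8/2)·8.131²·sin(360°/8) = 186.99 mm²); the cone at (7, 15.5): at t=0.259 of its height the radius interpolates to r₁+(r₂−r₁)t = 4.832, giving a regular 8-gon of that circumradius (area = (8/2)·4.832²·sin(360°/8) = 66.05 mm²); Taking the first minus the rest: starting from the 28×8 cube (224.00 mm²), the cone at (-1, 8.5) partially overlaps it — only the 35.31 mm² overlap (of its 186.99 mm²) is removed, clipping the outline; the cone at (7, 15.5) misses the remaining region (no effect) — area = 188.69 mm²; the cube at (9.5, 12.5) (footprint 17×4) is included at this height (area 68.00 mm²); Taking the union: the 2 present regions are separate (no shared area or edge), so areas and boundary lengths simply add and each stays a separate island — area = 256.69 mm². Overall, the cross-section has 2 separate islands. Net area = 256.69 mm².

256.69 mm²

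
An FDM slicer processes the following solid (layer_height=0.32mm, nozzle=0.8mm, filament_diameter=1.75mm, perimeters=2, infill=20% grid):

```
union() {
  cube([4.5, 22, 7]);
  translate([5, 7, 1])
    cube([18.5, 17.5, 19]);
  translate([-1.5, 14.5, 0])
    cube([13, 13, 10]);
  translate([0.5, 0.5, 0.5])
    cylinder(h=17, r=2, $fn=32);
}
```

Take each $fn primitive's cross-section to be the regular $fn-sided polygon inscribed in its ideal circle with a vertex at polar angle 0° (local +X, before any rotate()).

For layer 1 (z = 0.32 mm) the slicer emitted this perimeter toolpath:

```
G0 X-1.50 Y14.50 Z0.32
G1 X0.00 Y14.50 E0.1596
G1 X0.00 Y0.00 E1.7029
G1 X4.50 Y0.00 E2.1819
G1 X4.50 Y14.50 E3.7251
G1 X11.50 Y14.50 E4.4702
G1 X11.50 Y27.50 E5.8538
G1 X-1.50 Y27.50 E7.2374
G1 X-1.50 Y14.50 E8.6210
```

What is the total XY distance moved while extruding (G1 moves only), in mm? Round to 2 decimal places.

81.00 mm

Sum the Euclidean lengths of each G1 segment: total = 81.00 mm.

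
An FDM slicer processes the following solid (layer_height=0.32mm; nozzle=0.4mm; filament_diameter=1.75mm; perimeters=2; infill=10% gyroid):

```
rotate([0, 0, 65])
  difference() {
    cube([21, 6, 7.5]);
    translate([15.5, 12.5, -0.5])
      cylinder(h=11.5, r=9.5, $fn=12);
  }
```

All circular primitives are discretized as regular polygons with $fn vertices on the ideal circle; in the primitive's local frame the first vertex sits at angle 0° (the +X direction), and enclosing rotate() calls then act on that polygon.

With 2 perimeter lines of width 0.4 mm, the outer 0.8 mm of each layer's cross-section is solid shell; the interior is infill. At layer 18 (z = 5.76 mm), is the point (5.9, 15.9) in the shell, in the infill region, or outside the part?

At z = 5.76 mm: the cube is present — its section is the full 21×6 rectangle; the r=9.5 cylinder at (15.5, 12.5) contributes a regular 12-gon of circumradius 9.5; Taking the first minus the rest: starting from the 21×6 cube, the r=9.5 cylinder at (15.5, 12.5) partially overlaps it — only the 24.96 mm² overlap (of its 270.75 mm²) is removed, clipping the outline — 1 connected region; (whole slice rotated 65° about Z — lengths, areas and connectivity unchanged). Overall, the cross-section is a single solid region. Undo the 65° rotation: the query point maps to (16.904, 1.372) in the un-rotated model frame. The nearest boundary edge runs (21.00, 0.00)→(0.00, 0.00); distance from the point to it = 1.37 mm. The point is inside the cross-section and 1.37 mm from the nearest boundary — more than the 0.8 mm shell width (2 × 0.4), so it's in the infill interior.

infill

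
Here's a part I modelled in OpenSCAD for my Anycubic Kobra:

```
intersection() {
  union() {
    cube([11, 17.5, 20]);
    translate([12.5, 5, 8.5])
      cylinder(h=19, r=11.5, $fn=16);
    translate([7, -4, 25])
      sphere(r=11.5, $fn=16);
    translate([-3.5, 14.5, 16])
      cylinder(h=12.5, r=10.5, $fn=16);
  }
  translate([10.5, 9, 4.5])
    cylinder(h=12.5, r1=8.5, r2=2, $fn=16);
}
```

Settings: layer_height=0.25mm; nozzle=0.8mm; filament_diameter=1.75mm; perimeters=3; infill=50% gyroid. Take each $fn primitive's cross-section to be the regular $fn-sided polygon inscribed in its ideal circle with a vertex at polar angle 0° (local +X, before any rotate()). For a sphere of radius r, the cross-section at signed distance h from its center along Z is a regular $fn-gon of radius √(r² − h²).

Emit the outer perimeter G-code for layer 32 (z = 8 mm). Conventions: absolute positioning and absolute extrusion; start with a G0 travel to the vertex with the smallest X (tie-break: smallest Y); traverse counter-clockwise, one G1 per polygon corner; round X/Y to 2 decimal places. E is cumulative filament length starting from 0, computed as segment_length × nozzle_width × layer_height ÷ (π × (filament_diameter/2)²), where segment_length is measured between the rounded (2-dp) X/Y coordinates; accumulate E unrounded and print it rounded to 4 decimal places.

At z = 8 mm: the cube is present — its section is the full 11×17.5 rectangle; the cylinder at (12.5, 5) is not intersected at this z (z outside [8.5, 27.5]); the sphere at (7, -4) is not intersected at this z (|z−center|=17.000 > r=11.5); the cylinder at (-3.5, 14.5) is absent (z outside [16, 28.5]); Merging all regions: only the 11×17.5 cube is present, so the union is just that shape — 1 connected region; the cone at (10.5, 9): at t=0.280 of its height the radius interpolates to r₁+(r₂−r₁)t = 6.680, giving a regular 16-gon of that circumradius; After intersecting: the cone at (10.5, 9) partially overlaps the result so far; clipping to the common part keeps 74.94 mm² — 1 connected region. The outline is a single polygon with 11 vertices. Extrusion per mm of travel: 0.8 × 0.25 / (π × 0.875²) = 0.083150. Accumulating E over each segment gives final E = 2.9125.

G0 X3.82 Y9.00 Z8.00
G1 X4.33 Y6.44 E0.2170
G1 X5.78 Y4.28 E0.4334
G1 X7.94 Y2.83 E0.6497
G1 X10.50 Y2.32 E0.8667
G1 X11.00 Y2.42 E0.9091
G1 X11.00 Y15.58 E2.0034
G1 X10.50 Y15.68 E2.0458
G1 X7.94 Y15.17 E2.2628
G1 X5.78 Y13.72 E2.4792
G1 X4.33 Y11.56 E2.6955
G1 X3.82 Y9.00 E2.9125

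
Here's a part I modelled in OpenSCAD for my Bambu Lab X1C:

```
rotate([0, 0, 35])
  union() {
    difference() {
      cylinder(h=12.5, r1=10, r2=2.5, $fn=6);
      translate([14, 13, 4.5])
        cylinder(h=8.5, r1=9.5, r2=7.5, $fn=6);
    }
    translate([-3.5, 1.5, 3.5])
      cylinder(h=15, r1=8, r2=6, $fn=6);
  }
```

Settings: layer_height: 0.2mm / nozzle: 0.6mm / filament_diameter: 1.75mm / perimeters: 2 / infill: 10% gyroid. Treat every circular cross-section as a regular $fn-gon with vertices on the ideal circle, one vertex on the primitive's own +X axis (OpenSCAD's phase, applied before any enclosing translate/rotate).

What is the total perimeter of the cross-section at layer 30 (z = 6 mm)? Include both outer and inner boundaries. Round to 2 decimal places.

50.93 mm

At z = 6 mm: the cone: at t=0.480 of its height the radius interpolates to r₁+(r₂−r₁)t = 6.400, giving a regular 6-gon of that circumradius (perimeter = 2·6·6.400·sin(180°/6) = 38.40 mm); the cone at (14, 13) (r1=9.5→r2=7.5) has section circumradius 9.147 here — a regular 6-gon (perimeter = 2·6·9.147·sin(180°/6) = 54.88 mm); Taking the first minus the rest: starting from the cone, the cone at (14, 13) misses the remaining region (no effect) — boundary = 38.40 mm; the cone at (-3.5, 1.5) (r1=8→r2=6) has section circumradius 7.667 here — a regular 6-gon (perimeter = 2·6·7.667·sin(180°/6) = 46.00 mm); Combining (union): the regions partially overlap (shared area 78.94 mm²), so the edge portions inside another operand are dropped and the merged outline is re-measured after clipping — boundary = 50.93 mm; (rotated 35° about Z; rotation is an isometry so areas/perimeters/island counts are preserved). Overall, the cross-section is a single solid region. Total boundary length (outer) = 50.93 mm.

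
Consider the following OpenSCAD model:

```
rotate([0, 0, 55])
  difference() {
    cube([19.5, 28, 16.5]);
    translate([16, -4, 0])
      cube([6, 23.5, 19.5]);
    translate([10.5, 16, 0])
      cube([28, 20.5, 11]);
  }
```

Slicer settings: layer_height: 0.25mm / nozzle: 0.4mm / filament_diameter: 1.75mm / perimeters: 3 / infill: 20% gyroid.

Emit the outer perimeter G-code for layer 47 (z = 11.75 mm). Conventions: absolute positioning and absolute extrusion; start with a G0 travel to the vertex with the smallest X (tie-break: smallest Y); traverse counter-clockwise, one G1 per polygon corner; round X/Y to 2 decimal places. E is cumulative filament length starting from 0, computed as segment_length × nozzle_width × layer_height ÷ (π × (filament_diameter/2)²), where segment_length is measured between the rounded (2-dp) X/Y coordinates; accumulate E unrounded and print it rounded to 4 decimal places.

G0 X-22.94 Y16.06 Z11.75
G1 X0.00 Y0.00 E1.1642
G1 X9.18 Y13.11 E1.8296
G1 X-6.80 Y24.29 E2.6404
G1 X-4.79 Y27.16 E2.7861
G1 X-11.75 Y32.03 E3.1393
G1 X-22.94 Y16.06 E3.9500

At z = 11.75 mm: the cube is present — its section is the full 19.5×28 rectangle; the 6×23.5 cube at (16, -4) contributes its full rectangle; the cube at (10.5, 16) is absent (z outside [0, 11]); Subtracting the remaining from the first: starting from the 19.5×28 cube, the 6×23.5 cube at (16, -4) partially overlaps it — only the 68.25 mm² overlap (of its 141.00 mm²) is removed, clipping the outline — 1 connected region; (rotated 55° about Z; rotation is an isometry so areas/perimeters/island counts are preserved). The outline is a single polygon with 6 vertices. Extrusion per mm of travel: 0.4 × 0.25 / (π × 0.875²) = 0.041575. Accumulating E over each segment gives final E = 3.9500.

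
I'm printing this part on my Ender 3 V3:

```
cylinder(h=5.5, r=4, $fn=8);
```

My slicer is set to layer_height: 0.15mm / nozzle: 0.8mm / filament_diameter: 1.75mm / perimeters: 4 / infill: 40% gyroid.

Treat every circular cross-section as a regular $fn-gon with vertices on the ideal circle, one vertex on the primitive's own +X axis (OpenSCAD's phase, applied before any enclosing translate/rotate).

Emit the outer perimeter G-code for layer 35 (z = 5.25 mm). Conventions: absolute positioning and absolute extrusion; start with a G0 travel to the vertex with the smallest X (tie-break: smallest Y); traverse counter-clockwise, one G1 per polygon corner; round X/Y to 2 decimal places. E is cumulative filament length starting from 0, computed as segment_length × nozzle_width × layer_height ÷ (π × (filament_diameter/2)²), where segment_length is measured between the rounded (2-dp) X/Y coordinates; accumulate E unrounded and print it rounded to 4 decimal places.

At z = 5.25 mm: the r=4 cylinder gives a regular 8-gon of circumradius 4 (constant along its height). The outline is a single polygon with 8 vertices. Extrusion per mm of travel: 0.8 × 0.15 / (π × 0.875²) = 0.049890. Accumulating E over each segment gives final E = 1.2222.

G0 X-4.00 Y0.00 Z5.25
G1 X-2.83 Y-2.83 E0.1528
G1 X0.00 Y-4.00 E0.3056
G1 X2.83 Y-2.83 E0.4583
G1 X4.00 Y0.00 E0.6111
G1 X2.83 Y2.83 E0.7639
G1 X0.00 Y4.00 E0.9167
G1 X-2.83 Y2.83 E1.0695
G1 X-4.00 Y0.00 E1.2222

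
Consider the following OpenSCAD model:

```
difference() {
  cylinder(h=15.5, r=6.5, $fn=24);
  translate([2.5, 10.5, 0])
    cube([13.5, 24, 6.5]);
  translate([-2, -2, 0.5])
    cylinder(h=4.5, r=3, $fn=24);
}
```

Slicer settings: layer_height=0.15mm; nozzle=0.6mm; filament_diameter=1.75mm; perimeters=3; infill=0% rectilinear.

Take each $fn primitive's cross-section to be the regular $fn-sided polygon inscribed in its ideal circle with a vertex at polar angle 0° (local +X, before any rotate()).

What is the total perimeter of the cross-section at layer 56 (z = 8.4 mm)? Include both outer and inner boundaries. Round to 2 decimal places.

40.72 mm

At z = 8.4 mm: the r=6.5 cylinder gives a regular 24-gon of circumradius 6.5 (constant along its height) (perimeter = 2·24·6.500·sin(180°/24) = 40.72 mm); the cube at (2.5, 10.5) is absent (z outside [0, 6.5]); the cylinder at (-2, -2) is not intersected at this z (z outside [0.5, 5]); Taking the first minus the rest: none of the subtracted shapes is present at this height, so the r=6.5 cylinder is unchanged — boundary = 40.72 mm. Overall, the cross-section is a single solid region. Total boundary length (outer) = 40.72 mm.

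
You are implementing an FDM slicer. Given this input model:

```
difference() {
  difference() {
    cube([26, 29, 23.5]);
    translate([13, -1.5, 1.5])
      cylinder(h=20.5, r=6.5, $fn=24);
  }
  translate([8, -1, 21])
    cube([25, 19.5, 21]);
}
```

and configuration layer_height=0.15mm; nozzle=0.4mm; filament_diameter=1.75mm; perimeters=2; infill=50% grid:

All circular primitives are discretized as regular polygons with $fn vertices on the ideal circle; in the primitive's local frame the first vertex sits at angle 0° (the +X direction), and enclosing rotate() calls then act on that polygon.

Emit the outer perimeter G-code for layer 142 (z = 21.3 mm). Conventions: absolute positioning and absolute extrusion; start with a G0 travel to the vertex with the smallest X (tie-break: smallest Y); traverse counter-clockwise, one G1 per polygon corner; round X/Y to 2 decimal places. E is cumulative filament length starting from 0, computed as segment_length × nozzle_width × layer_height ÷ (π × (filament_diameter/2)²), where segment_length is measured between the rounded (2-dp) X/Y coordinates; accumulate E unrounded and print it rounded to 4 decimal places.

G0 X0.00 Y0.00 Z21.30
G1 X6.70 Y0.00 E0.1671
G1 X6.72 Y0.18 E0.1716
G1 X7.37 Y1.75 E0.2140
G1 X8.00 Y2.57 E0.2398
G1 X8.00 Y18.50 E0.6372
G1 X26.00 Y18.50 E1.0862
G1 X26.00 Y29.00 E1.3481
G1 X0.00 Y29.00 E1.9967
G1 X0.00 Y0.00 E2.7201

At z = 21.3 mm: the 26×29 cube contributes its full rectangle; the r=6.5 cylinder at (13, -1.5) gives a regular 24-gon of circumradius 6.5 (constant along its height); Taking the first minus the rest: starting from the 26×29 cube, the r=6.5 cylinder at (13, -1.5) partially overlaps it — only the 46.41 mm² overlap (of its 131.22 mm²) is removed, clipping the outline — 1 connected region; the cube at (8, -1) is present — its section is the full 25×19.5 rectangle; Subtracting the remaining from the first: starting from that combined region, the 25×19.5 cube at (8, -1) partially overlaps it — only the 288.58 mm² overlap (of its 487.50 mm²) is removed, clipping the outline — 1 connected region. The outline is a single polygon with 9 vertices. Extrusion per mm of travel: 0.4 × 0.15 / (π × 0.875²) = 0.024945. Accumulating E over each segment gives final E = 2.7201.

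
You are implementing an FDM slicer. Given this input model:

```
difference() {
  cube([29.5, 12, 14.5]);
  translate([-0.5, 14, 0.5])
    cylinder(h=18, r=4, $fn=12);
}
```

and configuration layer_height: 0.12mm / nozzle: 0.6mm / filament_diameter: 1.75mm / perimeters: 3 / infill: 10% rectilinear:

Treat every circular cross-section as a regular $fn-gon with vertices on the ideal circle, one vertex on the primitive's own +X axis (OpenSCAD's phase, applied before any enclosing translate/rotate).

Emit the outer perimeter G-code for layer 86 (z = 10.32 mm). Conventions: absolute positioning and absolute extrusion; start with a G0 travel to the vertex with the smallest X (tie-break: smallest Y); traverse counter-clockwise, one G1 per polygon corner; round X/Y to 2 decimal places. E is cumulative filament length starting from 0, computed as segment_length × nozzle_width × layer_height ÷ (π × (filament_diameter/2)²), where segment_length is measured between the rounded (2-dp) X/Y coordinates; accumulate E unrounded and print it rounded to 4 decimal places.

At z = 10.32 mm: the cube is present — its section is the full 29.5×12 rectangle; the cylinder at (-0.5, 14): section is a regular 12-gon, circumradius r=4; Taking the first minus the rest: starting from the 29.5×12 cube, the r=4 cylinder at (-0.5, 14) partially overlaps it — only the 3.57 mm² overlap (of its 48.00 mm²) is removed, clipping the outline — 1 connected region. The outline is a single polygon with 6 vertices. Extrusion per mm of travel: 0.6 × 0.12 / (π × 0.875²) = 0.029934. Accumulating E over each segment gives final E = 2.4483.

G0 X0.00 Y0.00 Z10.32
G1 X29.50 Y0.00 E0.8831
G1 X29.50 Y12.00 E1.2423
G1 X2.96 Y12.00 E2.0367
G1 X1.50 Y10.54 E2.0985
G1 X0.00 Y10.13 E2.1451
G1 X0.00 Y0.00 E2.4483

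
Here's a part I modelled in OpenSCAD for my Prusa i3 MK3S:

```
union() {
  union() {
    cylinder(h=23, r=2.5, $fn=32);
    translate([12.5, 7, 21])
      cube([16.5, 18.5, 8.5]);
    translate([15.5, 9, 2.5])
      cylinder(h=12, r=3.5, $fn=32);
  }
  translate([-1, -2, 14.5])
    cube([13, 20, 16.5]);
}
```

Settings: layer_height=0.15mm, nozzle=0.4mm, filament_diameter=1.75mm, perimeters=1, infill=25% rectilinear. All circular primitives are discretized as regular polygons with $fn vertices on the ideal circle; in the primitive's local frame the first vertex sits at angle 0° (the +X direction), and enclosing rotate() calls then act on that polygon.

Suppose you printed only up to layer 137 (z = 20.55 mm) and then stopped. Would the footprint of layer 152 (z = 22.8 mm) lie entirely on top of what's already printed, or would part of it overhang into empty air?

part overhangs

Compare the two slices. At z = 20.55: the r=2.5 cylinder contributes a regular 32-gon of circumradius 2.5 (area = (32/2)·2.500²·sin(360°/32) = 19.51 mm²); the cube at (12.5, 7) does not reach this height (z outside [21, 29.5]); the cylinder at (15.5, 9) is not intersected at this z (z outside [2.5, 14.5]); Taking the union: only the r=2.5 cylinder is present, so the union is just that shape — area = 19.51 mm²; the cube at (-1, -2) (footprint 13×20) is included at this height (area 260.00 mm²); Combining (union): the regions partially overlap — summed areas 279.51 mm² minus the doubly-counted overlap 13.68 mm² gives 265.83 mm² — area = 265.83 mm². At z = 22.8: the r=2.5 cylinder gives a regular 32-gon of circumradius 2.5 (constant along its height) (area = (32/2)·2.500²·sin(360°/32) = 19.51 mm²); the cube at (12.5, 7) (footprint 16.5×18.5) is included at this height (area 305.25 mm²); the cylinder at (15.5, 9) is absent (z outside [2.5, 14.5]); Combining (union): the 2 present regions are separate (no shared area or edge), so areas and boundary lengths simply add and each stays a separate island — area = 324.76 mm²; the cube at (-1, -2) is present — its section is the full 13×20 rectangle (area 260.00 mm²); Combining (union): the regions partially overlap — summed areas 584.76 mm² minus the doubly-counted overlap 13.68 mm² gives 571.08 mm² — area = 571.08 mm². Checking containment: at z = 22.8 the cross-section extends beyond the z = 20.55 cross-section by about 305.25 mm².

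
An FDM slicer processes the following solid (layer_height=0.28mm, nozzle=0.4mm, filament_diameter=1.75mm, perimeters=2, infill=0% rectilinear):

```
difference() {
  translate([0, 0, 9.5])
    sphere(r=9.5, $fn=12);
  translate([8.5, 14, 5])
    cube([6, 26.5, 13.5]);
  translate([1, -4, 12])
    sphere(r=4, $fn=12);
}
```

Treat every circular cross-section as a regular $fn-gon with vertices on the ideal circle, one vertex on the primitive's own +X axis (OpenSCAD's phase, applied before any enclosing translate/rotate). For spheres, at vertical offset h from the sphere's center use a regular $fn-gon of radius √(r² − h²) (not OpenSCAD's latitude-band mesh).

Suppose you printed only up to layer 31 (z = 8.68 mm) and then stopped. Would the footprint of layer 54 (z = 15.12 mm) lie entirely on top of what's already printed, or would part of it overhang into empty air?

Compare the two slices. At z = 8.68: the r=9.5 sphere contributes a regular 12-gon of circumradius √(9.5²−0.82²) = 9.465 (area = (12/2)·9.465²·sin(360°/12) = 268.73 mm²); the 6×26.5 cube at (8.5, 14) contributes its full rectangle (area 159.00 mm²); the sphere at (1, -4): section is a regular 12-gon, circumradius = √(r²−h²) = √(4²−3.32²) = 2.231 (area = (12/2)·2.231²·sin(360°/12) = 14.93 mm²); Subtracting the remaining from the first: starting from the r=9.5 sphere (268.73 mm²), the 6×26.5 cube at (8.5, 14) misses the remaining region (no effect); the r=4 sphere at (1, -4) lies wholly inside it (removes its full 14.93 mm² and its 13.86 mm outline becomes a hole wall) — area = 253.80 mm². At z = 15.12: the sphere: section is a regular 12-gon, circumradius = √(r²−h²) = √(9.5²−5.62²) = 7.659 (area = (12/2)·7.659²·sin(360°/12) = 176.00 mm²); the 6×26.5 cube at (8.5, 14) contributes its full rectangle (area 159.00 mm²); the r=4 sphere at (1, -4) contributes a regular 12-gon of circumradius √(4²−3.12²) = 2.503 (area = (12/2)·2.503²·sin(360°/12) = 18.80 mm²); Subtracting the remaining from the first: starting from the r=9.5 sphere (176.00 mm²), the 6×26.5 cube at (8.5, 14) misses the remaining region (no effect); the r=4 sphere at (1, -4) lies wholly inside it (removes its full 18.80 mm² and its 15.55 mm outline becomes a hole wall) — area = 157.20 mm². Checking containment: the cross-section at z = 15.12 is a subset of the cross-section at z = 8.68.

entirely on top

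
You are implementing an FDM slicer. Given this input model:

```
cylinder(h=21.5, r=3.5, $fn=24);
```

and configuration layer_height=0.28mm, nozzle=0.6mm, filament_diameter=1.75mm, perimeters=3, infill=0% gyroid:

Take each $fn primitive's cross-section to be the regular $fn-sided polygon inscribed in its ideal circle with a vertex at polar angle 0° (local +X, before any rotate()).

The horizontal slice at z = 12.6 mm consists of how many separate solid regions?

At z = 12.6 mm: the cylinder: section is a regular 24-gon, circumradius r=3.5. The result has 1 disconnected region.

1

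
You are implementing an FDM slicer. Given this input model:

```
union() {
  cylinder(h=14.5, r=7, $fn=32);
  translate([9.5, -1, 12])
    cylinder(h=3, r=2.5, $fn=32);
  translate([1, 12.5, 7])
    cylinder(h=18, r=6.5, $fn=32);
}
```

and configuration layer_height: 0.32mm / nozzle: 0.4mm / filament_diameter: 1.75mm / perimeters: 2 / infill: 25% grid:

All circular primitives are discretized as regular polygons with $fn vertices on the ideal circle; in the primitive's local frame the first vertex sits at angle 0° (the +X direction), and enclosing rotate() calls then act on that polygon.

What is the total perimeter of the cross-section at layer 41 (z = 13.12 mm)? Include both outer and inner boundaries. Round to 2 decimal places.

90.44 mm

At z = 13.12 mm: the r=7 cylinder contributes a regular 32-gon of circumradius 7 (perimeter = 2·32·7.000·sin(180°/32) = 43.91 mm); the cylinder at (9.5, -1): section is a regular 32-gon, circumradius r=2.5 (perimeter = 2·32·2.500·sin(180°/32) = 15.68 mm); the r=6.5 cylinder at (1, 12.5) contributes a regular 32-gon of circumradius 6.5 (perimeter = 2·32·6.500·sin(180°/32) = 40.78 mm); Taking the union: the regions partially overlap (shared area 3.01 mm²), so the edge portions inside another operand are dropped and the merged outline is re-measured after clipping — boundary = 90.44 mm. Overall, the cross-section has 2 separate islands. Total boundary length (outer) = 90.44 mm.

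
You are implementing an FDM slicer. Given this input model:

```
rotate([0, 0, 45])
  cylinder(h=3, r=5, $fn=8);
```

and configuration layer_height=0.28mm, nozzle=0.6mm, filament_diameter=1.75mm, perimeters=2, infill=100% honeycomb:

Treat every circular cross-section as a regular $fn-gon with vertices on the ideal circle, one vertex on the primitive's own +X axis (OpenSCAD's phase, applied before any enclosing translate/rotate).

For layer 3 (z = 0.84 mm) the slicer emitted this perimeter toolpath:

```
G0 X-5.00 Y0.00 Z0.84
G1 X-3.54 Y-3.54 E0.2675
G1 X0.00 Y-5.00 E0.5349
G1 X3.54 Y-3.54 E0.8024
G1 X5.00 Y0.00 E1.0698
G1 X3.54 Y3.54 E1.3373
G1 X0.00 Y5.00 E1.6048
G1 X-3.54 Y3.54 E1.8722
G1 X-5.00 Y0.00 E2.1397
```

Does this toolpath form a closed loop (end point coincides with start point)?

yes

Start point (G0): (-5.00, 0.00). End point (last G1): the path returns to the start — closed.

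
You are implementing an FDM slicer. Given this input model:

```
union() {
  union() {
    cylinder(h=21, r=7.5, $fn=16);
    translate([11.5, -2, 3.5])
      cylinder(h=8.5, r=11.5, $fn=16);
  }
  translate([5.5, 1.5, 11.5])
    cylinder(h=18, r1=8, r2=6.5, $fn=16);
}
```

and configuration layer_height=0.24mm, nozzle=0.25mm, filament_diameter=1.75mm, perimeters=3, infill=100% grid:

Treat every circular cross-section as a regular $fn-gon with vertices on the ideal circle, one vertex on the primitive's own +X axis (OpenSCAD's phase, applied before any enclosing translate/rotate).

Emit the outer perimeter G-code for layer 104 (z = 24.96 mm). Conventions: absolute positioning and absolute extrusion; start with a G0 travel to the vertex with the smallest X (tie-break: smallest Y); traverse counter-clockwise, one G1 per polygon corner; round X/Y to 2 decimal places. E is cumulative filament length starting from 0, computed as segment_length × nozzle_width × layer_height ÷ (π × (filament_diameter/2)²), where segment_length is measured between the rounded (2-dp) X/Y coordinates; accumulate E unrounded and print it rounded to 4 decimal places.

At z = 24.96 mm: the cylinder is not intersected at this z (z outside [0, 21]); the cylinder at (11.5, -2) is not intersected at this z (z outside [3.5, 12]); Merging all regions: nothing is present at this height; the cone at (5.5, 1.5) (r1=8→r2=6.5) has section circumradius 6.878 here — a regular 16-gon; Merging all regions: only the cone at (5.5, 1.5) is present, so the union is just that shape — 1 connected region. The outline is a single polygon with 16 vertices. Extrusion per mm of travel: 0.25 × 0.24 / (π × 0.875²) = 0.024945. Accumulating E over each segment gives final E = 1.0706.

G0 X-1.38 Y1.50 Z24.96
G1 X-0.85 Y-1.13 E0.0669
G1 X0.64 Y-3.36 E0.1338
G1 X2.87 Y-4.85 E0.2007
G1 X5.50 Y-5.38 E0.2677
G1 X8.13 Y-4.85 E0.3346
G1 X10.36 Y-3.36 E0.4015
G1 X11.85 Y-1.13 E0.4684
G1 X12.38 Y1.50 E0.5353
G1 X11.85 Y4.13 E0.6022
G1 X10.36 Y6.36 E0.6691
G1 X8.13 Y7.85 E0.7360
G1 X5.50 Y8.38 E0.8030
G1 X2.87 Y7.85 E0.8699
G1 X0.64 Y6.36 E0.9368
G1 X-0.85 Y4.13 E1.0037
G1 X-1.38 Y1.50 E1.0706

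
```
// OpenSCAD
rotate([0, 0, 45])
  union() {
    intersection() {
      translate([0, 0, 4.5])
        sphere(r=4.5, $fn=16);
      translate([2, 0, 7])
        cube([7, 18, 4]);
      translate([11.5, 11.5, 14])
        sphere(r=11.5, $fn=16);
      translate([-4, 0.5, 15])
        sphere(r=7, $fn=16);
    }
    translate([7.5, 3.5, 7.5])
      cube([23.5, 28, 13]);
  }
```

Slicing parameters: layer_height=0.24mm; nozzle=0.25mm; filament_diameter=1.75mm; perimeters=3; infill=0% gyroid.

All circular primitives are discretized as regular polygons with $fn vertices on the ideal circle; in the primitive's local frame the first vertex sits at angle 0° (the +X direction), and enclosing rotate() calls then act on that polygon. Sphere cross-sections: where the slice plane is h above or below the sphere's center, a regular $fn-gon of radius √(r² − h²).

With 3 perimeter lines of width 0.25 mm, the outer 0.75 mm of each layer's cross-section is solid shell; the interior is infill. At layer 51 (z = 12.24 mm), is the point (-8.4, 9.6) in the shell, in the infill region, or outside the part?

At z = 12.24 mm: the sphere is not intersected at this z (|z−center|=7.740 > r=4.5); the cube at (2, 0) is not intersected at this z (z outside [7, 11]); the r=11.5 sphere at (11.5, 11.5) slices to a regular 16-gon of circumradius 11.365 (√(r²−h²) with h=1.76 from center); the r=7 sphere at (-4, 0.5) contributes a regular 16-gon of circumradius √(7²−2.76²) = 6.433; Taking the intersection: at least one operand is absent at this height, so nothing remains; the 23.5×28 cube at (7.5, 3.5) contributes its full rectangle; Taking the union: only the 23.5×28 cube at (7.5, 3.5) is present, so the union is just that shape — 1 connected region; (rotated 45° about Z; rotation is an isometry so areas/perimeters/island counts are preserved). Overall, the cross-section is a single solid region. Undo the 45° rotation: the query point maps to (0.849, 12.728) in the un-rotated model frame. The nearest boundary edge runs (7.50, 31.50)→(7.50, 3.50); distance from the point to it = 6.65 mm. The point is not inside any of the regions above, so it lies outside the cross-section (6.65 mm from the nearest boundary).

outside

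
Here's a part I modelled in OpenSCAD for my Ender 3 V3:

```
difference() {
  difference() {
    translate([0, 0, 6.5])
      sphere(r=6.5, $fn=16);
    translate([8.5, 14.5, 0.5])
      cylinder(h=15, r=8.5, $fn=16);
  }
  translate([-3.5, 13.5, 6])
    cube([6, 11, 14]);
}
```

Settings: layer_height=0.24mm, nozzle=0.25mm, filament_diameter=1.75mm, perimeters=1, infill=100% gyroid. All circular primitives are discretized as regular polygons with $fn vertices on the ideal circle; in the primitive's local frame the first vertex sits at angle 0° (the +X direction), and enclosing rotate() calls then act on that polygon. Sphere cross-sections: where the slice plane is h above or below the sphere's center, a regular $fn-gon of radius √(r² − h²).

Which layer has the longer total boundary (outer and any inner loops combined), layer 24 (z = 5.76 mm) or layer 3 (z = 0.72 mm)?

Layer 24 (z = 5.76): the r=6.5 sphere slices to a regular 16-gon of circumradius 6.458 (√(r²−h²) with h=0.74 from center) (perimeter = 2·16·6.458·sin(180°/16) = 40.31 mm); the r=8.5 cylinder at (8.5, 14.5) gives a regular 16-gon of circumradius 8.5 (constant along its height) (perimeter = 2·16·8.500·sin(180°/16) = 53.06 mm); Taking the first minus the rest: starting from the r=6.5 sphere, the r=8.5 cylinder at (8.5, 14.5) misses the remaining region (no effect) — boundary = 40.31 mm; the cube at (-3.5, 13.5) is absent (z outside [6, 20]); Taking the first minus the rest: none of the subtracted shapes is present at this height, so the result so far is unchanged — boundary = 40.31 mm. So its perimeter = 40.31 mm. Layer 3 (z = 0.72): the r=6.5 sphere slices to a regular 16-gon of circumradius 2.973 (√(r²−h²) with h=5.78 from center) (perimeter = 2·16·2.973·sin(180°/16) = 18.56 mm); the cylinder at (8.5, 14.5): section is a regular 16-gon, circumradius r=8.5 (perimeter = 2·16·8.500·sin(180°/16) = 53.06 mm); Subtracting the remaining from the first: starting from the r=6.5 sphere, the r=8.5 cylinder at (8.5, 14.5) misses the remaining region (no effect) — boundary = 18.56 mm; the cube at (-3.5, 13.5) does not reach this height (z outside [6, 20]); After the difference (first − rest): none of the subtracted shapes is present at this height, so that combined region is unchanged — boundary = 18.56 mm. So its perimeter = 18.56 mm. Layer 24 is larger (40.31 vs 18.56 mm).

layer 24 (z = 5.76 mm)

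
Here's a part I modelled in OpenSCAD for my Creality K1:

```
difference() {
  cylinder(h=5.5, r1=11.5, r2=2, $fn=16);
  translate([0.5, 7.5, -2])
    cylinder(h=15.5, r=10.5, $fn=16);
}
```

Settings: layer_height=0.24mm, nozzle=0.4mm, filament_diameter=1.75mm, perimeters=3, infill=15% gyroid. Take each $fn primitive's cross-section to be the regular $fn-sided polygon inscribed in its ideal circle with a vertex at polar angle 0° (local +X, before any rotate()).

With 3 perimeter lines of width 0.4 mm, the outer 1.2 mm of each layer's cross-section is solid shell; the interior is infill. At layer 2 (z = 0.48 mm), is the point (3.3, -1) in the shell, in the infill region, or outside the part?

At z = 0.48 mm: the cone: at t=0.087 of its height the radius interpolates to r₁+(r₂−r₁)t = 10.671, giving a regular 16-gon of that circumradius; the r=10.5 cylinder at (0.5, 7.5) contributes a regular 16-gon of circumradius 10.5; Taking the first minus the rest: starting from the cone, the r=10.5 cylinder at (0.5, 7.5) partially overlaps it — only the 189.41 mm² overlap (of its 337.53 mm²) is removed, clipping the outline — 1 connected region. Overall, the cross-section is a single solid region. The nearest boundary edge runs (0.50, -3.00)→(4.52, -2.20); distance from the point to it = 1.42 mm. The point is not inside any of the regions above, so it lies outside the cross-section (1.42 mm from the nearest boundary).

outside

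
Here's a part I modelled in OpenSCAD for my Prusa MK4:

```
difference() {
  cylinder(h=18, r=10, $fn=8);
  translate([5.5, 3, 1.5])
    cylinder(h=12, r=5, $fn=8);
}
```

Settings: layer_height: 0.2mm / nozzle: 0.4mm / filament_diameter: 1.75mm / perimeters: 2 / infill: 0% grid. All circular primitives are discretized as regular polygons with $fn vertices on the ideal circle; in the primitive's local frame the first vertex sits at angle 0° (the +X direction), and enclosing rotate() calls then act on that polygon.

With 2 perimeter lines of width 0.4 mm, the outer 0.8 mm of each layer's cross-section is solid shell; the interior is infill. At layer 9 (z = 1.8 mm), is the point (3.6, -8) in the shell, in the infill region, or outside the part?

At z = 1.8 mm: the cylinder: section is a regular 8-gon, circumradius r=10; the r=5 cylinder at (5.5, 3) contributes a regular 8-gon of circumradius 5; Taking the first minus the rest: starting from the r=10 cylinder, the r=5 cylinder at (5.5, 3) partially overlaps it — only the 61.49 mm² overlap (of its 70.71 mm²) is removed, clipping the outline — 1 connected region. Overall, the cross-section is a single solid region. The nearest boundary edge runs (7.07, -7.07)→(-0.00, -10.00); distance from the point to it = 0.47 mm. The point is inside the cross-section, 0.47 mm from the nearest boundary — within the 0.8 mm shell band (2 × 0.4).

shell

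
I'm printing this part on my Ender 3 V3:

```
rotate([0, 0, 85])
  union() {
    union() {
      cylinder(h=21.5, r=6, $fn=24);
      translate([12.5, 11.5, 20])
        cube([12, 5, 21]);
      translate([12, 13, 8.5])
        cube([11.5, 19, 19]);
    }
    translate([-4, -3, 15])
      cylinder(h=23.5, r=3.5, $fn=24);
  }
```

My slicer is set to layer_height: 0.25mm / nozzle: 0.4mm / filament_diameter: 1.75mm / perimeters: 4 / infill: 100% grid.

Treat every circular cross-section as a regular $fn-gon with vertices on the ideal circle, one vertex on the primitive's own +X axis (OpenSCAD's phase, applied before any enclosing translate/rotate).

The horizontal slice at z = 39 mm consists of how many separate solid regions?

At z = 39 mm: the cylinder does not reach this height (z outside [0, 21.5]); the 12×5 cube at (12.5, 11.5) contributes its full rectangle; the cube at (12, 13) is not intersected at this z (z outside [8.5, 27.5]); Merging all regions: only the 12×5 cube at (12.5, 11.5) is present, so the union is just that shape — 1 connected region; the cylinder at (-4, -3) does not reach this height (z outside [15, 38.5]); Merging all regions: only that combined region is present, so the union is just that shape — 1 connected region; (rotated 85° about Z; rotation is an isometry so areas/perimeters/island counts are preserved). The result has 1 disconnected region.

1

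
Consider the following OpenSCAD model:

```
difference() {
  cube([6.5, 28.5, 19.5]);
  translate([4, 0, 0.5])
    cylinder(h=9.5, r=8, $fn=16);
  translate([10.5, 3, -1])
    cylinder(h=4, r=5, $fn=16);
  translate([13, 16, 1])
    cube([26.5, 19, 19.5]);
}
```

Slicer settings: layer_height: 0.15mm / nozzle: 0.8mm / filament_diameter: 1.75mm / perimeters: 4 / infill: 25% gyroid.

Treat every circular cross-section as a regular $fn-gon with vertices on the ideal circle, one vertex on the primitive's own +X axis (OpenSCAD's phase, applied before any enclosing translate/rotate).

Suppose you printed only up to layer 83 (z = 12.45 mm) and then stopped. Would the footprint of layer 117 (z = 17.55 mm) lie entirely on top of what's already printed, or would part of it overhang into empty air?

Compare the two slices. At z = 12.45: the cube is present — its section is the full 6.5×28.5 rectangle (area 185.25 mm²); the cylinder at (4, 0) does not reach this height (z outside [0.5, 10]); the cylinder at (10.5, 3) does not reach this height (z outside [-1, 3]); the 26.5×19 cube at (13, 16) contributes its full rectangle (area 503.50 mm²); Subtracting the remaining from the first: starting from the 6.5×28.5 cube (185.25 mm²), the 26.5×19 cube at (13, 16) misses the remaining region (no effect) — area = 185.25 mm². At z = 17.55: the cube (footprint 6.5×28.5) is included at this height (area 185.25 mm²); the cylinder at (4, 0) does not reach this height (z outside [0.5, 10]); the cylinder at (10.5, 3) does not reach this height (z outside [-1, 3]); the cube at (13, 16) (footprint 26.5×19) is included at this height (area 503.50 mm²); Subtracting the remaining from the first: starting from the 6.5×28.5 cube (185.25 mm²), the 26.5×19 cube at (13, 16) misses the remaining region (no effect) — area = 185.25 mm². Checking containment: the cross-section at z = 17.55 is a subset of the cross-section at z = 12.45.

entirely on top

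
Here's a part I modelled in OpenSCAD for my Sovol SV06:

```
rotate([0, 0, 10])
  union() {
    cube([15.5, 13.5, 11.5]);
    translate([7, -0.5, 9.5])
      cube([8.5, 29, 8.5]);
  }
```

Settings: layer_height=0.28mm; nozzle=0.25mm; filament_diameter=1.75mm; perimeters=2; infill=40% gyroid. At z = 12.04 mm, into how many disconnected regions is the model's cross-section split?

At z = 12.04 mm: the cube is absent (z outside [0, 11.5]); the cube at (7, -0.5) is present — its section is the full 8.5×29 rectangle; Merging all regions: only the 8.5×29 cube at (7, -0.5) is present, so the union is just that shape — 1 connected region; (whole slice rotated 10° about Z — lengths, areas and connectivity unchanged). The result has 1 disconnected region.

1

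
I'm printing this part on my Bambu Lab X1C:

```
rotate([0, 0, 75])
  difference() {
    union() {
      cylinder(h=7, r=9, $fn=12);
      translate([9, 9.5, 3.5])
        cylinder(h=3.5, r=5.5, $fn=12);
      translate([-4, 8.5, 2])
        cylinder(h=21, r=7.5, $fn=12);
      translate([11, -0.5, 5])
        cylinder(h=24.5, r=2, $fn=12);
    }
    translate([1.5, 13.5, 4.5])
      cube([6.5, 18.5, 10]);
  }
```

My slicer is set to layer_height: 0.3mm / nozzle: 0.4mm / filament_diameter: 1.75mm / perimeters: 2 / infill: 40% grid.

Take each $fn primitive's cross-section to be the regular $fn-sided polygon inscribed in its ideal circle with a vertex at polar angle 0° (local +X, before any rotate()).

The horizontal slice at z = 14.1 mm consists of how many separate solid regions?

At z = 14.1 mm: the cylinder is not intersected at this z (z outside [0, 7]); the cylinder at (9, 9.5) does not reach this height (z outside [3.5, 7]); the cylinder at (-4, 8.5): section is a regular 12-gon, circumradius r=7.5; the cylinder at (11, -0.5): section is a regular 12-gon, circumradius r=2; Merging all regions: the 2 present regions are separate (no shared area or edge), so areas and boundary lengths simply add and each stays a separate island — 2 connected regions; the 6.5×18.5 cube at (1.5, 13.5) contributes its full rectangle; Subtracting the remaining from the first: starting from the result so far, the 6.5×18.5 cube at (1.5, 13.5) misses the remaining region (no effect) — 2 connected regions; (whole slice rotated 75° about Z — lengths, areas and connectivity unchanged). The result has 2 disconnected regions.

2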